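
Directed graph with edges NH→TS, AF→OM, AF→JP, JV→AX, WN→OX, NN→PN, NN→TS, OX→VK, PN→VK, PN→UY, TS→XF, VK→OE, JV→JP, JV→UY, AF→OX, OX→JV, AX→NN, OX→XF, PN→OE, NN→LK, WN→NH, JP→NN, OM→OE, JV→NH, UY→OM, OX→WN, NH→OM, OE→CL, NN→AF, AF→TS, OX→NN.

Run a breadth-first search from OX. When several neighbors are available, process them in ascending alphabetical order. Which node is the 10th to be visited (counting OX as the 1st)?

UY

Visit OX; enqueue JV, NN, VK, WN, XF → queue [JV, NN, VK, WN, XF]
Visit JV; enqueue AX, JP, NH, UY → queue [NN, VK, WN, XF, AX, JP, NH, UY]
Visit NN; enqueue AF, LK, PN, TS → queue [VK, WN, XF, AX, JP, NH, UY, AF, LK, PN, TS]
Visit VK; enqueue OE → queue [WN, XF, AX, JP, NH, UY, AF, LK, PN, TS, OE]
Visit WN → queue [XF, AX, JP, NH, UY, AF, LK, PN, TS, OE]
Visit XF → queue [AX, JP, NH, UY, AF, LK, PN, TS, OE]
Visit AX → queue [JP, NH, UY, AF, LK, PN, TS, OE]
Visit JP → queue [NH, UY, AF, LK, PN, TS, OE]
Visit NH; enqueue OM → queue [UY, AF, LK, PN, TS, OE, OM]
Visit UY → queue [AF, LK, PN, TS, OE, OM]
Visit AF → queue [LK, PN, TS, OE, OM]
Visit LK → queue [PN, TS, OE, OM]
Visit PN → queue [TS, OE, OM]
Visit TS → queue [OE, OM]
Visit OE; enqueue CL → queue [OM, CL]
Visit OM → queue [CL]
Visit CL → queue []

Visit order: OX, JV, NN, VK, WN, XF, AX, JP, NH, UY, AF, LK, PN, TS, OE, OM, CL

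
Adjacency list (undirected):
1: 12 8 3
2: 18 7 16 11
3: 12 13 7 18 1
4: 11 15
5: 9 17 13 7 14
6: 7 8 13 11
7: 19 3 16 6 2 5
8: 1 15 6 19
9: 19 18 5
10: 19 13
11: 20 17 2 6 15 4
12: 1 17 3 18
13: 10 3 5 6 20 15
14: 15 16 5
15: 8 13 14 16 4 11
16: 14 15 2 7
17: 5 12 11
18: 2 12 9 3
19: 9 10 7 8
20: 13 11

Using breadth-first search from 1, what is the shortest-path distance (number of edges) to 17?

2

Level 0: 1
Level 1: 3, 8, 12
Level 2: 6, 7, 13, 15, 17, 18, 19
Level 3: 2, 4, 5, 9, 10, 11, 14, 16, 20
17 first appears at level 2.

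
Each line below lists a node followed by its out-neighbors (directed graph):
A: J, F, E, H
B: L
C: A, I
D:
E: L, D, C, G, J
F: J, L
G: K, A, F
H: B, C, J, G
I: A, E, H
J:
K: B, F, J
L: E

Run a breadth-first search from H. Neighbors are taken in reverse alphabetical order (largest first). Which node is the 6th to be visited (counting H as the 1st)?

K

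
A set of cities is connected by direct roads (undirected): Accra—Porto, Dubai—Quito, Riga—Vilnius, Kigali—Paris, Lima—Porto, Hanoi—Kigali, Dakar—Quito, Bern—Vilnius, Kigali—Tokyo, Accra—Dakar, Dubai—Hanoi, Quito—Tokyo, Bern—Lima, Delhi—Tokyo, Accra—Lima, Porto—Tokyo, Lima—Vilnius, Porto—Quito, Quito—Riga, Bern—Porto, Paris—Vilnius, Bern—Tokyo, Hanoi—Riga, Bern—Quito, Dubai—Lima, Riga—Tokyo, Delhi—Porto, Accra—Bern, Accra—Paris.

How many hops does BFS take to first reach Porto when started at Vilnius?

2

Level 0: Vilnius
Level 1: Bern, Lima, Paris, Riga
Level 2: Accra, Dubai, Hanoi, Kigali, Porto, Quito, Tokyo
Level 3: Dakar, Delhi
Porto first appears at level 2.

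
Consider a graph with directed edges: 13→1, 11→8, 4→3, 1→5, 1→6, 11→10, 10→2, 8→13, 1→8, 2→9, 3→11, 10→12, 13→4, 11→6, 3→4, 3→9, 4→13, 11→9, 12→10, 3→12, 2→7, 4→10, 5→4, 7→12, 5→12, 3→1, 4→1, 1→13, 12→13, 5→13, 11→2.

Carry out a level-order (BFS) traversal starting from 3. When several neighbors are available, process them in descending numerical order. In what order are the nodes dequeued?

3 -> 12 -> 11 -> 9 -> 4 -> 1 -> 13 -> 10 -> 8 -> 6 -> 2 -> 5 -> 7

Visit 3; enqueue 12, 11, 9, 4, 1 → queue [12, 11, 9, 4, 1]
Visit 12; enqueue 13, 10 → queue [11, 9, 4, 1, 13, 10]
Visit 11; enqueue 8, 6, 2 → queue [9, 4, 1, 13, 10, 8, 6, 2]
Visit 9 → queue [4, 1, 13, 10, 8, 6, 2]
Visit 4 → queue [1, 13, 10, 8, 6, 2]
Visit 1; enqueue 5 → queue [13, 10, 8, 6, 2, 5]
Visit 13 → queue [10, 8, 6, 2, 5]
Visit 10 → queue [8, 6, 2, 5]
Visit 8 → queue [6, 2, 5]
Visit 6 → queue [2, 5]
Visit 2; enqueue 7 → queue [5, 7]
Visit 5 → queue [7]
Visit 7 → queue []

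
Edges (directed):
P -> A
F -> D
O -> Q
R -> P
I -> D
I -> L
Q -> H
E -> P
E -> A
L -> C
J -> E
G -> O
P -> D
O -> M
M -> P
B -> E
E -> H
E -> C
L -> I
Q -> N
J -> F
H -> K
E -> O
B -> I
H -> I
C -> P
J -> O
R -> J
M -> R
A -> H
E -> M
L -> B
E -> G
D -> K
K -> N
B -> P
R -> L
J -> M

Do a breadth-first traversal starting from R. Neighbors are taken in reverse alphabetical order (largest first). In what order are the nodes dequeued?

R, P, L, J, D, A, I, C, B, O, M, F, E, K, H, Q, G, N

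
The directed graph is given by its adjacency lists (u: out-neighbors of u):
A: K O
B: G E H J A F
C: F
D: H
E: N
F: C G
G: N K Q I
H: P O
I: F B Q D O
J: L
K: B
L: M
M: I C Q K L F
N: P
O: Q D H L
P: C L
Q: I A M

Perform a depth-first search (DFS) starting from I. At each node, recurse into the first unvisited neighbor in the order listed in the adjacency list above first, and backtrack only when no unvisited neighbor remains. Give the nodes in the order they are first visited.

Visit I
I → F
F → C
F → G
G → N
N → P
P → L
L → M
M → Q
Q → A
A → K
K → B
B → E
B → H
H → O
O → D
B → J

I, F, C, G, N, P, L, M, Q, A, K, B, E, H, O, D, J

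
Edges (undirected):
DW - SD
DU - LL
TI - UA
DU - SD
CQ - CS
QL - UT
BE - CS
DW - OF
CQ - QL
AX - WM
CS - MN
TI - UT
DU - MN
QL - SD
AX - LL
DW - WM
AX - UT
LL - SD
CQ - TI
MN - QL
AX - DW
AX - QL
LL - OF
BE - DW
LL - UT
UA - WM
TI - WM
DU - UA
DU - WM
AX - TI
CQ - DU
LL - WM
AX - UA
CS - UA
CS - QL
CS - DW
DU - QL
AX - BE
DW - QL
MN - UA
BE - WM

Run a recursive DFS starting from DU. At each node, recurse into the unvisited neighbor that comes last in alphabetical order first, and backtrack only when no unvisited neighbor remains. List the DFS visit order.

DU -> WM -> UA -> TI -> UT -> QL -> SD -> LL -> OF -> DW -> CS -> MN -> CQ -> BE -> AX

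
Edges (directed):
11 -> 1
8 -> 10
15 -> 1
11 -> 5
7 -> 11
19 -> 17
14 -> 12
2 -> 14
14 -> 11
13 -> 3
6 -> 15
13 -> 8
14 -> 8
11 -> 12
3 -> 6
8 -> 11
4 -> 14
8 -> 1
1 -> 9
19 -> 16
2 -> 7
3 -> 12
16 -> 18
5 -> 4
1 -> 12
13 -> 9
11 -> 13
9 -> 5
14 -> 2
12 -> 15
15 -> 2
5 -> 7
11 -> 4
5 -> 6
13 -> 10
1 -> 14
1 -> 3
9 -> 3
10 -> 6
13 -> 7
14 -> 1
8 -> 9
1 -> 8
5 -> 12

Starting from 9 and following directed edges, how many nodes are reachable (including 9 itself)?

15

BFS from 9 visits: 9, 3, 5, 6, 12, 4, 7, 15, 14, 11, 1, 2, 8, 13, 10
Reachable nodes: 15 of 19 total.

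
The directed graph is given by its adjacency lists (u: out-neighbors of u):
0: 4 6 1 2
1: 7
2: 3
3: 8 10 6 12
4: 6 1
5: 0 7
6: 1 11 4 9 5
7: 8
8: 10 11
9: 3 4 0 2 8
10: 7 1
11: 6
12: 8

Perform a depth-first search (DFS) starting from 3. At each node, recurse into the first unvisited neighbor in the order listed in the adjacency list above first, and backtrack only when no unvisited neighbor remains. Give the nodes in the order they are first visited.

Visit 3
3 → 8
8 → 10
10 → 7
10 → 1
8 → 11
11 → 6
6 → 4
6 → 9
9 → 0
0 → 2
6 → 5
3 → 12

3, 8, 10, 7, 1, 11, 6, 4, 9, 0, 2, 5, 12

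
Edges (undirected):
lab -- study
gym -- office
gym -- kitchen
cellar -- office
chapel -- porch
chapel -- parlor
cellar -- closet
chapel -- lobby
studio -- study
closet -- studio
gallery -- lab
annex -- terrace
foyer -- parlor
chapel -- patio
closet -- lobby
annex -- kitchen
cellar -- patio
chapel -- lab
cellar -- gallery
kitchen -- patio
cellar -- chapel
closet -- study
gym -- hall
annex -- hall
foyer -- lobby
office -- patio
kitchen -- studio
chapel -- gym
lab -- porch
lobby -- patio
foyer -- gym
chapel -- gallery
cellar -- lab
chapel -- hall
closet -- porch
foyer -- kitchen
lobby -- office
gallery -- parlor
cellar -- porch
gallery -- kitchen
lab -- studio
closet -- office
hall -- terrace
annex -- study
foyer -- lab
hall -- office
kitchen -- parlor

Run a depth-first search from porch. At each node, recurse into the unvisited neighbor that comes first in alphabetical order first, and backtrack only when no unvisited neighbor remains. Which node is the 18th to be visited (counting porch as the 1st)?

terrace

Visit porch
porch → cellar
cellar → chapel
chapel → gallery
gallery → kitchen
kitchen → annex
annex → hall
hall → gym
gym → foyer
foyer → lab
lab → studio
studio → closet
closet → lobby
lobby → office
office → patio
closet → study
foyer → parlor
hall → terrace

Visit order: porch, cellar, chapel, gallery, kitchen, annex, hall, gym, foyer, lab, studio, closet, lobby, office, patio, study, parlor, terrace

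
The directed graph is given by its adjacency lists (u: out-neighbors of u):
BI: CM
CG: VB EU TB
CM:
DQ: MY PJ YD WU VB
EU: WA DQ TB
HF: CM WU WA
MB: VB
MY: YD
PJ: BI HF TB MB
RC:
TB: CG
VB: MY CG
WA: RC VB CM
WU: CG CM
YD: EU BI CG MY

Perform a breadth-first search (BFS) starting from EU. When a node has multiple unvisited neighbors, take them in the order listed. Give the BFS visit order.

Visit EU; enqueue WA, DQ, TB → queue [WA, DQ, TB]
Visit WA; enqueue RC, VB, CM → queue [DQ, TB, RC, VB, CM]
Visit DQ; enqueue MY, PJ, YD, WU → queue [TB, RC, VB, CM, MY, PJ, YD, WU]
Visit TB; enqueue CG → queue [RC, VB, CM, MY, PJ, YD, WU, CG]
Visit RC → queue [VB, CM, MY, PJ, YD, WU, CG]
Visit VB → queue [CM, MY, PJ, YD, WU, CG]
Visit CM → queue [MY, PJ, YD, WU, CG]
Visit MY → queue [PJ, YD, WU, CG]
Visit PJ; enqueue BI, HF, MB → queue [YD, WU, CG, BI, HF, MB]
Visit YD → queue [WU, CG, BI, HF, MB]
Visit WU → queue [CG, BI, HF, MB]
Visit CG → queue [BI, HF, MB]
Visit BI → queue [HF, MB]
Visit HF → queue [MB]
Visit MB → queue []

EU, WA, DQ, TB, RC, VB, CM, MY, PJ, YD, WU, CG, BI, HF, MB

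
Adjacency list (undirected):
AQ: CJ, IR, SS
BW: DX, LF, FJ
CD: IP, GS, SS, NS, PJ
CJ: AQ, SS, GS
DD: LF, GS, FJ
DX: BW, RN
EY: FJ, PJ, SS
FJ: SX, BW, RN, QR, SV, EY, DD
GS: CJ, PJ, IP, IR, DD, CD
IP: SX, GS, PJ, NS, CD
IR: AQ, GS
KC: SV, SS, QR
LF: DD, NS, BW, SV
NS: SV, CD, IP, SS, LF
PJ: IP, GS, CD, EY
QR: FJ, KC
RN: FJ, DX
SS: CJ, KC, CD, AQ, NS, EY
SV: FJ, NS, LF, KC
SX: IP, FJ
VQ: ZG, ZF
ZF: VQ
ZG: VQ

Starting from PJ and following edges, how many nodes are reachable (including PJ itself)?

BFS from PJ visits: PJ, IP, GS, EY, CD, SX, NS, IR, DD, CJ, SS, FJ, SV, LF, AQ, KC, RN, QR, BW, DX
Reachable nodes: 20 of 23 total.

20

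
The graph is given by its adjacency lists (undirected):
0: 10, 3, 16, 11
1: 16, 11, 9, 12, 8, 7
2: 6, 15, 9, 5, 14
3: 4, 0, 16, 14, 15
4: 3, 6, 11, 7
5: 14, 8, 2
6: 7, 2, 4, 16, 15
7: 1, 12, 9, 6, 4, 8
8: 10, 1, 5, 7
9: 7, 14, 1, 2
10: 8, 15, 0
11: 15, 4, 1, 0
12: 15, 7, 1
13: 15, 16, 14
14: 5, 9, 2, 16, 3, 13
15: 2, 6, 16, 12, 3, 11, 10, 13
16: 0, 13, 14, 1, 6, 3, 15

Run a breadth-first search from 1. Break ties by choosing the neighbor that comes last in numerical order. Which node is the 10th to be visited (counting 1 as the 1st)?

13

Visit 1; enqueue 16, 12, 11, 9, 8, 7 → queue [16, 12, 11, 9, 8, 7]
Visit 16; enqueue 15, 14, 13, 6, 3, 0 → queue [12, 11, 9, 8, 7, 15, 14, 13, 6, 3, 0]
Visit 12 → queue [11, 9, 8, 7, 15, 14, 13, 6, 3, 0]
Visit 11; enqueue 4 → queue [9, 8, 7, 15, 14, 13, 6, 3, 0, 4]
Visit 9; enqueue 2 → queue [8, 7, 15, 14, 13, 6, 3, 0, 4, 2]
Visit 8; enqueue 10, 5 → queue [7, 15, 14, 13, 6, 3, 0, 4, 2, 10, 5]
Visit 7 → queue [15, 14, 13, 6, 3, 0, 4, 2, 10, 5]
Visit 15 → queue [14, 13, 6, 3, 0, 4, 2, 10, 5]
Visit 14 → queue [13, 6, 3, 0, 4, 2, 10, 5]
Visit 13 → queue [6, 3, 0, 4, 2, 10, 5]
Visit 6 → queue [3, 0, 4, 2, 10, 5]
Visit 3 → queue [0, 4, 2, 10, 5]
Visit 0 → queue [4, 2, 10, 5]
Visit 4 → queue [2, 10, 5]
Visit 2 → queue [10, 5]
Visit 10 → queue [5]
Visit 5 → queue []

Visit order: 1, 16, 12, 11, 9, 8, 7, 15, 14, 13, 6, 3, 0, 4, 2, 10, 5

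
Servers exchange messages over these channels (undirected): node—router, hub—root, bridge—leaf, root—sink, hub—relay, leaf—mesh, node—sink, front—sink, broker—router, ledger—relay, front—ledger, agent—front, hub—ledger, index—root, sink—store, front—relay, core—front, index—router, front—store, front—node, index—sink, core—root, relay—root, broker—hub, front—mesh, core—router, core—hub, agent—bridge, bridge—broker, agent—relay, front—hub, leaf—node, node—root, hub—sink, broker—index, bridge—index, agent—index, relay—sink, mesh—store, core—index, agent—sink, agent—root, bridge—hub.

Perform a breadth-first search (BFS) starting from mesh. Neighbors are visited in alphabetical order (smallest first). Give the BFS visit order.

mesh front leaf store agent core hub ledger node relay sink bridge index root router broker

Visit mesh; enqueue front, leaf, store → queue [front, leaf, store]
Visit front; enqueue agent, core, hub, ledger, node, relay, sink → queue [leaf, store, agent, core, hub, ledger, node, relay, sink]
Visit leaf; enqueue bridge → queue [store, agent, core, hub, ledger, node, relay, sink, bridge]
Visit store → queue [agent, core, hub, ledger, node, relay, sink, bridge]
Visit agent; enqueue index, root → queue [core, hub, ledger, node, relay, sink, bridge, index, root]
Visit core; enqueue router → queue [hub, ledger, node, relay, sink, bridge, index, root, router]
Visit hub; enqueue broker → queue [ledger, node, relay, sink, bridge, index, root, router, broker]
Visit ledger → queue [node, relay, sink, bridge, index, root, router, broker]
Visit node → queue [relay, sink, bridge, index, root, router, broker]
Visit relay → queue [sink, bridge, index, root, router, broker]
Visit sink → queue [bridge, index, root, router, broker]
Visit bridge → queue [index, root, router, broker]
Visit index → queue [root, router, broker]
Visit root → queue [router, broker]
Visit router → queue [broker]
Visit broker → queue []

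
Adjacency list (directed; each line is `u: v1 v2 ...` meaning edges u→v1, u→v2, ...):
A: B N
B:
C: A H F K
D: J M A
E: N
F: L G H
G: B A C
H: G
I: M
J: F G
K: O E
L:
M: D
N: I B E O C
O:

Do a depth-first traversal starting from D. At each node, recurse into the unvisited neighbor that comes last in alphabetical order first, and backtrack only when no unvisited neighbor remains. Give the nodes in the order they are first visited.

Visit D
D → M
D → J
J → G
G → C
C → K
K → O
K → E
E → N
N → I
N → B
C → H
C → F
F → L
C → A

D -> M -> J -> G -> C -> K -> O -> E -> N -> I -> B -> H -> F -> L -> A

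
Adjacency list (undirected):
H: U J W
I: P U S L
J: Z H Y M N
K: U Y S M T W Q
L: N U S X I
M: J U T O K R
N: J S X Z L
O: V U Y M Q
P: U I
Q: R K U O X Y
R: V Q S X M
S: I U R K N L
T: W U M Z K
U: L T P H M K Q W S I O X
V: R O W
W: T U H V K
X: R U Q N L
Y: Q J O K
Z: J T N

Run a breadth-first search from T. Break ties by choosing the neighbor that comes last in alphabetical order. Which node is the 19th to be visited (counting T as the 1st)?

Y

Visit T; enqueue Z, W, U, M, K → queue [Z, W, U, M, K]
Visit Z; enqueue N, J → queue [W, U, M, K, N, J]
Visit W; enqueue V, H → queue [U, M, K, N, J, V, H]
Visit U; enqueue X, S, Q, P, O, L, I → queue [M, K, N, J, V, H, X, S, Q, P, O, L, I]
Visit M; enqueue R → queue [K, N, J, V, H, X, S, Q, P, O, L, I, R]
Visit K; enqueue Y → queue [N, J, V, H, X, S, Q, P, O, L, I, R, Y]
Visit N → queue [J, V, H, X, S, Q, P, O, L, I, R, Y]
Visit J → queue [V, H, X, S, Q, P, O, L, I, R, Y]
Visit V → queue [H, X, S, Q, P, O, L, I, R, Y]
Visit H → queue [X, S, Q, P, O, L, I, R, Y]
Visit X → queue [S, Q, P, O, L, I, R, Y]
Visit S → queue [Q, P, O, L, I, R, Y]
Visit Q → queue [P, O, L, I, R, Y]
Visit P → queue [O, L, I, R, Y]
Visit O → queue [L, I, R, Y]
Visit L → queue [I, R, Y]
Visit I → queue [R, Y]
Visit R → queue [Y]
Visit Y → queue []

Visit order: T, Z, W, U, M, K, N, J, V, H, X, S, Q, P, O, L, I, R, Y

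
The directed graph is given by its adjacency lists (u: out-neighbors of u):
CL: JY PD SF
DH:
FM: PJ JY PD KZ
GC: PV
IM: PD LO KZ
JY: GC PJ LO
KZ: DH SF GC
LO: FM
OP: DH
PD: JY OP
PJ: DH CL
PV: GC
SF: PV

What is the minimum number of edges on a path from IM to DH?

Level 0: IM
Level 1: KZ, LO, PD
Level 2: DH, FM, GC, JY, OP, SF
Level 3: PJ, PV
Level 4: CL
DH first appears at level 2.

2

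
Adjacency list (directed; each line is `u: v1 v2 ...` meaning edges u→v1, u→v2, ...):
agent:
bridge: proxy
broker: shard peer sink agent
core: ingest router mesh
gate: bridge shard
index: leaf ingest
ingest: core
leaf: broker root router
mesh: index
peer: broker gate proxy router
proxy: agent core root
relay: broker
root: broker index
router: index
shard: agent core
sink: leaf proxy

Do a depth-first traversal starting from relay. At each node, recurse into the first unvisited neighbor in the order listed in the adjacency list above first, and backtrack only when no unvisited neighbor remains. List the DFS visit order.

Visit relay
relay → broker
broker → shard
shard → agent
shard → core
core → ingest
core → router
router → index
index → leaf
leaf → root
core → mesh
broker → peer
peer → gate
gate → bridge
bridge → proxy
broker → sink

relay -> broker -> shard -> agent -> core -> ingest -> router -> index -> leaf -> root -> mesh -> peer -> gate -> bridge -> proxy -> sink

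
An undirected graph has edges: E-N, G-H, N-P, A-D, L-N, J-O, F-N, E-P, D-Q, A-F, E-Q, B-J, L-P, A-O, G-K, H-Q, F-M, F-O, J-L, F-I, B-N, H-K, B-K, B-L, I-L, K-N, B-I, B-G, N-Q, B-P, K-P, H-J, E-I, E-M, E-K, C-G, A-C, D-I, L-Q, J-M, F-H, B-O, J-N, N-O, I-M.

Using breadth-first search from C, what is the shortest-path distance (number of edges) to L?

3

Level 0: C
Level 1: A, G
Level 2: B, D, F, H, K, O
Level 3: E, I, J, L, M, N, P, Q
L first appears at level 3.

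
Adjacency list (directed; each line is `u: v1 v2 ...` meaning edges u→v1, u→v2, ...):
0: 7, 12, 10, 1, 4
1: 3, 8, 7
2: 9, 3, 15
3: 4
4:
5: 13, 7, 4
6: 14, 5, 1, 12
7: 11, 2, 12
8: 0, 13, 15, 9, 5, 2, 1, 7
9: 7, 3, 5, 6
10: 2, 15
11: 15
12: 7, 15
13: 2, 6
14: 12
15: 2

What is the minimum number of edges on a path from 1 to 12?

Level 0: 1
Level 1: 3, 7, 8
Level 2: 0, 2, 4, 5, 9, 11, 12, 13, 15
Level 3: 6, 10
Level 4: 14
12 first appears at level 2.

2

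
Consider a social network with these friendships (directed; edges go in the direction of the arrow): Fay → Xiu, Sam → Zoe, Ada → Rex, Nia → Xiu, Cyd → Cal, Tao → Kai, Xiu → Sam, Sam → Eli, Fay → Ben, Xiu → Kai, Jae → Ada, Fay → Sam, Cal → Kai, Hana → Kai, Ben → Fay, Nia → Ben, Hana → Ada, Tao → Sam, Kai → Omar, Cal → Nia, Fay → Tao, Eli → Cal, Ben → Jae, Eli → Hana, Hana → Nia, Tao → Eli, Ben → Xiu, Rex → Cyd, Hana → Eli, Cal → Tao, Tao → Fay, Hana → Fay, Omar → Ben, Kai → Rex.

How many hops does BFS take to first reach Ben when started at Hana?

2

Level 0: Hana
Level 1: Ada, Eli, Fay, Kai, Nia
Level 2: Ben, Cal, Omar, Rex, Sam, Tao, Xiu
Level 3: Cyd, Jae, Zoe
Ben first appears at level 2.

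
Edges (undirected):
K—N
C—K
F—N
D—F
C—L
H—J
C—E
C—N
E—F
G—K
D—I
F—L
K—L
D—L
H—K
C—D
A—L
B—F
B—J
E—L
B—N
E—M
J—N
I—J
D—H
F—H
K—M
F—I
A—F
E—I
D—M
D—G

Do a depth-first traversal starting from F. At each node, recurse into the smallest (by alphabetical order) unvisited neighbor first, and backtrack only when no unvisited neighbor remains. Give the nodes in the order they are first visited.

Visit F
F → A
A → L
L → C
C → D
D → G
G → K
K → H
H → J
J → B
B → N
J → I
I → E
E → M

F -> A -> L -> C -> D -> G -> K -> H -> J -> B -> N -> I -> E -> M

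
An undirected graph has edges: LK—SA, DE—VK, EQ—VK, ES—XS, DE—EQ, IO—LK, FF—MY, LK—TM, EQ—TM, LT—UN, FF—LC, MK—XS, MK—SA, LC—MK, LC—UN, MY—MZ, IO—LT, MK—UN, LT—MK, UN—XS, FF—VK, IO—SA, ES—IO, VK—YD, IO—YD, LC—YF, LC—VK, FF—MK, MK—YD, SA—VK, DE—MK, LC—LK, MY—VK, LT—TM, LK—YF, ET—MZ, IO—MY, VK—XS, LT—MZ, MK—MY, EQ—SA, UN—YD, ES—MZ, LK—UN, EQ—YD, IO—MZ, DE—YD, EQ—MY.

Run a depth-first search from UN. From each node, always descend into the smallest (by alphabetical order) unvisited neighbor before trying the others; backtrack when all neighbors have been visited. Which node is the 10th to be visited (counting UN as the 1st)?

Visit UN
UN → LC
LC → FF
FF → MK
MK → DE
DE → EQ
EQ → MY
MY → IO
IO → ES
ES → MZ
MZ → ET
MZ → LT
LT → TM
TM → LK
LK → SA
SA → VK
VK → XS
VK → YD
LK → YF

Visit order: UN, LC, FF, MK, DE, EQ, MY, IO, ES, MZ, ET, LT, TM, LK, SA, VK, XS, YD, YF

MZ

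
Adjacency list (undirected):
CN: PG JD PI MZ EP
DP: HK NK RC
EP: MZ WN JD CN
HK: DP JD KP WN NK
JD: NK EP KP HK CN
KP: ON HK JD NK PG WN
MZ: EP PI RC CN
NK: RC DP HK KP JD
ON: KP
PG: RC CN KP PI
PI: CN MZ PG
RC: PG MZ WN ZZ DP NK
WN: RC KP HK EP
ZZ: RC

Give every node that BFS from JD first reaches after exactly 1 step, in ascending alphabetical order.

Level 0: JD
Level 1: CN, EP, HK, KP, NK
Level 2: DP, MZ, ON, PG, PI, RC, WN
Level 3: ZZ

CN, EP, HK, KP, NK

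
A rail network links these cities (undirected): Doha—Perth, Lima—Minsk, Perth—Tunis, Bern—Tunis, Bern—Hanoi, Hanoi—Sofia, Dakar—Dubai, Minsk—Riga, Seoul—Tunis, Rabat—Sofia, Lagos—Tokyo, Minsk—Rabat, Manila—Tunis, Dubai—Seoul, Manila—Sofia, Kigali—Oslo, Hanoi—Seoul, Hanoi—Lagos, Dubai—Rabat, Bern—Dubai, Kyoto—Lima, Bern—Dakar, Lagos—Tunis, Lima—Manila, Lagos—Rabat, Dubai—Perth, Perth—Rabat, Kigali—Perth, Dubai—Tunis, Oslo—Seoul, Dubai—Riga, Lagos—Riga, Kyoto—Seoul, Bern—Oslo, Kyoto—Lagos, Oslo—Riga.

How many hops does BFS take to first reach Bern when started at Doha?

3

Level 0: Doha
Level 1: Perth
Level 2: Dubai, Kigali, Rabat, Tunis
Level 3: Bern, Dakar, Lagos, Manila, Minsk, Oslo, Riga, Seoul, Sofia
Level 4: Hanoi, Kyoto, Lima, Tokyo
Bern first appears at level 3.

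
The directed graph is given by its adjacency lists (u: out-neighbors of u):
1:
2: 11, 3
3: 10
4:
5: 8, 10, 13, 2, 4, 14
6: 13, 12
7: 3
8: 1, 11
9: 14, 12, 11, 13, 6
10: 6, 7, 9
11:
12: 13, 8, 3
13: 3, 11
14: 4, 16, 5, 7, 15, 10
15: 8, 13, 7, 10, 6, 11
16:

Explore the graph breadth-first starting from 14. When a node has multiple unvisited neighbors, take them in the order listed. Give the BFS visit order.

Visit 14; enqueue 4, 16, 5, 7, 15, 10 → queue [4, 16, 5, 7, 15, 10]
Visit 4 → queue [16, 5, 7, 15, 10]
Visit 16 → queue [5, 7, 15, 10]
Visit 5; enqueue 8, 13, 2 → queue [7, 15, 10, 8, 13, 2]
Visit 7; enqueue 3 → queue [15, 10, 8, 13, 2, 3]
Visit 15; enqueue 6, 11 → queue [10, 8, 13, 2, 3, 6, 11]
Visit 10; enqueue 9 → queue [8, 13, 2, 3, 6, 11, 9]
Visit 8; enqueue 1 → queue [13, 2, 3, 6, 11, 9, 1]
Visit 13 → queue [2, 3, 6, 11, 9, 1]
Visit 2 → queue [3, 6, 11, 9, 1]
Visit 3 → queue [6, 11, 9, 1]
Visit 6; enqueue 12 → queue [11, 9, 1, 12]
Visit 11 → queue [9, 1, 12]
Visit 9 → queue [1, 12]
Visit 1 → queue [12]
Visit 12 → queue []

14, 4, 16, 5, 7, 15, 10, 8, 13, 2, 3, 6, 11, 9, 1, 12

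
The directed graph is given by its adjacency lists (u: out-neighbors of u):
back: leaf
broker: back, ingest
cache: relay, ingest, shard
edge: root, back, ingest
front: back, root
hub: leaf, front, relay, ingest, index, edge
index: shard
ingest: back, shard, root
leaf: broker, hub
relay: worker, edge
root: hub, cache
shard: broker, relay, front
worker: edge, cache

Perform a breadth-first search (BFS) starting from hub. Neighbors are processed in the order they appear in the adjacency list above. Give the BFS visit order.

Visit hub; enqueue leaf, front, relay, ingest, index, edge → queue [leaf, front, relay, ingest, index, edge]
Visit leaf; enqueue broker → queue [front, relay, ingest, index, edge, broker]
Visit front; enqueue back, root → queue [relay, ingest, index, edge, broker, back, root]
Visit relay; enqueue worker → queue [ingest, index, edge, broker, back, root, worker]
Visit ingest; enqueue shard → queue [index, edge, broker, back, root, worker, shard]
Visit index → queue [edge, broker, back, root, worker, shard]
Visit edge → queue [broker, back, root, worker, shard]
Visit broker → queue [back, root, worker, shard]
Visit back → queue [root, worker, shard]
Visit root; enqueue cache → queue [worker, shard, cache]
Visit worker → queue [shard, cache]
Visit shard → queue [cache]
Visit cache → queue []

hub, leaf, front, relay, ingest, index, edge, broker, back, root, worker, shard, cache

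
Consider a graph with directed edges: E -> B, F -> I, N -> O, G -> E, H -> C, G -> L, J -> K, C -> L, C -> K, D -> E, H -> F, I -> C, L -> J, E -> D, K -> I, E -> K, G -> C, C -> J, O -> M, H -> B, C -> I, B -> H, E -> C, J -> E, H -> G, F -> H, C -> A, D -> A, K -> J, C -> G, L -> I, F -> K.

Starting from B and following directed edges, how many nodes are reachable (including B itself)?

12

BFS from B visits: B, H, C, F, G, A, I, J, K, L, E, D
Reachable nodes: 12 of 15 total.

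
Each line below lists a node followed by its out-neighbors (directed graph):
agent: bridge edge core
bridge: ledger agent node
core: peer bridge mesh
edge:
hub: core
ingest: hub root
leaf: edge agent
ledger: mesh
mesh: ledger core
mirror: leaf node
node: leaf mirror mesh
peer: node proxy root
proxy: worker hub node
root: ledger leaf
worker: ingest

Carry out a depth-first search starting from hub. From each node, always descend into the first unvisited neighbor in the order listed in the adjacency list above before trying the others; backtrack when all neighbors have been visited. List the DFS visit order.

hub → core → peer → node → leaf → edge → agent → bridge → ledger → mesh → mirror → proxy → worker → ingest → root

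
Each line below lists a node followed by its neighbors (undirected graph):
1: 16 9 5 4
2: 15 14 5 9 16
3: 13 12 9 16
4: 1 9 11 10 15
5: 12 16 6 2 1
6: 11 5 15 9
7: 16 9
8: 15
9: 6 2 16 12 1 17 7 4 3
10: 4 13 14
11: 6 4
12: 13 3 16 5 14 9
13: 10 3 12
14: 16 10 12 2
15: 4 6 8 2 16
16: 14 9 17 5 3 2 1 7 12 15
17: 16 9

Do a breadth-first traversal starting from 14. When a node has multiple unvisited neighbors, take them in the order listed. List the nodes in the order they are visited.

14 16 10 12 2 9 17 5 3 1 7 15 4 13 6 8 11

Visit 14; enqueue 16, 10, 12, 2 → queue [16, 10, 12, 2]
Visit 16; enqueue 9, 17, 5, 3, 1, 7, 15 → queue [10, 12, 2, 9, 17, 5, 3, 1, 7, 15]
Visit 10; enqueue 4, 13 → queue [12, 2, 9, 17, 5, 3, 1, 7, 15, 4, 13]
Visit 12 → queue [2, 9, 17, 5, 3, 1, 7, 15, 4, 13]
Visit 2 → queue [9, 17, 5, 3, 1, 7, 15, 4, 13]
Visit 9; enqueue 6 → queue [17, 5, 3, 1, 7, 15, 4, 13, 6]
Visit 17 → queue [5, 3, 1, 7, 15, 4, 13, 6]
Visit 5 → queue [3, 1, 7, 15, 4, 13, 6]
Visit 3 → queue [1, 7, 15, 4, 13, 6]
Visit 1 → queue [7, 15, 4, 13, 6]
Visit 7 → queue [15, 4, 13, 6]
Visit 15; enqueue 8 → queue [4, 13, 6, 8]
Visit 4; enqueue 11 → queue [13, 6, 8, 11]
Visit 13 → queue [6, 8, 11]
Visit 6 → queue [8, 11]
Visit 8 → queue [11]
Visit 11 → queue []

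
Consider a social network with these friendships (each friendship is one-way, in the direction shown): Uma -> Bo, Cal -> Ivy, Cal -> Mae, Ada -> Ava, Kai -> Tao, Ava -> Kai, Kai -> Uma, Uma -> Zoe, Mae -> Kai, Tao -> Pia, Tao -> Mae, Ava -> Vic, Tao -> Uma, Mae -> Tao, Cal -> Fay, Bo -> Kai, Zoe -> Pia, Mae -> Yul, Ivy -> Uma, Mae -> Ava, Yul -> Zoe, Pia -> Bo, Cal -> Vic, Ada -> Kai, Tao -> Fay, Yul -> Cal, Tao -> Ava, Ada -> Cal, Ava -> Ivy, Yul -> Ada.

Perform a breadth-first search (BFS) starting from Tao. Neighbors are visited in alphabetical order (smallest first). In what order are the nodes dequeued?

Tao, Ava, Fay, Mae, Pia, Uma, Ivy, Kai, Vic, Yul, Bo, Zoe, Ada, Cal

Visit Tao; enqueue Ava, Fay, Mae, Pia, Uma → queue [Ava, Fay, Mae, Pia, Uma]
Visit Ava; enqueue Ivy, Kai, Vic → queue [Fay, Mae, Pia, Uma, Ivy, Kai, Vic]
Visit Fay → queue [Mae, Pia, Uma, Ivy, Kai, Vic]
Visit Mae; enqueue Yul → queue [Pia, Uma, Ivy, Kai, Vic, Yul]
Visit Pia; enqueue Bo → queue [Uma, Ivy, Kai, Vic, Yul, Bo]
Visit Uma; enqueue Zoe → queue [Ivy, Kai, Vic, Yul, Bo, Zoe]
Visit Ivy → queue [Kai, Vic, Yul, Bo, Zoe]
Visit Kai → queue [Vic, Yul, Bo, Zoe]
Visit Vic → queue [Yul, Bo, Zoe]
Visit Yul; enqueue Ada, Cal → queue [Bo, Zoe, Ada, Cal]
Visit Bo → queue [Zoe, Ada, Cal]
Visit Zoe → queue [Ada, Cal]
Visit Ada → queue [Cal]
Visit Cal → queue []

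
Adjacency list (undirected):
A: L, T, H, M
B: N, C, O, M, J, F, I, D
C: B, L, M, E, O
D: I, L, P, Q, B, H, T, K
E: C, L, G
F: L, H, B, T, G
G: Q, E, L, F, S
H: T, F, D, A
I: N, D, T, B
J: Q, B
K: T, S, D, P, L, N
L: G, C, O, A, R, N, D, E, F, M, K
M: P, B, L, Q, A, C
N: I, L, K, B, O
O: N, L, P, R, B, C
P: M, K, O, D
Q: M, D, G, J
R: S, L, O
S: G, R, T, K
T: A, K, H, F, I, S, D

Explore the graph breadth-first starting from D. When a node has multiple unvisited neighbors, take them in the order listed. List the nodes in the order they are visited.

D, I, L, P, Q, B, H, T, K, N, G, C, O, A, R, E, F, M, J, S

Visit D; enqueue I, L, P, Q, B, H, T, K → queue [I, L, P, Q, B, H, T, K]
Visit I; enqueue N → queue [L, P, Q, B, H, T, K, N]
Visit L; enqueue G, C, O, A, R, E, F, M → queue [P, Q, B, H, T, K, N, G, C, O, A, R, E, F, M]
Visit P → queue [Q, B, H, T, K, N, G, C, O, A, R, E, F, M]
Visit Q; enqueue J → queue [B, H, T, K, N, G, C, O, A, R, E, F, M, J]
Visit B → queue [H, T, K, N, G, C, O, A, R, E, F, M, J]
Visit H → queue [T, K, N, G, C, O, A, R, E, F, M, J]
Visit T; enqueue S → queue [K, N, G, C, O, A, R, E, F, M, J, S]
Visit K → queue [N, G, C, O, A, R, E, F, M, J, S]
Visit N → queue [G, C, O, A, R, E, F, M, J, S]
Visit G → queue [C, O, A, R, E, F, M, J, S]
Visit C → queue [O, A, R, E, F, M, J, S]
Visit O → queue [A, R, E, F, M, J, S]
Visit A → queue [R, E, F, M, J, S]
Visit R → queue [E, F, M, J, S]
Visit E → queue [F, M, J, S]
Visit F → queue [M, J, S]
Visit M → queue [J, S]
Visit J → queue [S]
Visit S → queue []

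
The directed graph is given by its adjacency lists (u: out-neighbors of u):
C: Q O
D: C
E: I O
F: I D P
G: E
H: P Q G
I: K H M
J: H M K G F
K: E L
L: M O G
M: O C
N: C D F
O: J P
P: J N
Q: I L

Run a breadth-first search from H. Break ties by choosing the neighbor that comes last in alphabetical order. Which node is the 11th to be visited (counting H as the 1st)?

Visit H; enqueue Q, P, G → queue [Q, P, G]
Visit Q; enqueue L, I → queue [P, G, L, I]
Visit P; enqueue N, J → queue [G, L, I, N, J]
Visit G; enqueue E → queue [L, I, N, J, E]
Visit L; enqueue O, M → queue [I, N, J, E, O, M]
Visit I; enqueue K → queue [N, J, E, O, M, K]
Visit N; enqueue F, D, C → queue [J, E, O, M, K, F, D, C]
Visit J → queue [E, O, M, K, F, D, C]
Visit E → queue [O, M, K, F, D, C]
Visit O → queue [M, K, F, D, C]
Visit M → queue [K, F, D, C]
Visit K → queue [F, D, C]
Visit F → queue [D, C]
Visit D → queue [C]
Visit C → queue []

Visit order: H, Q, P, G, L, I, N, J, E, O, M, K, F, D, C

M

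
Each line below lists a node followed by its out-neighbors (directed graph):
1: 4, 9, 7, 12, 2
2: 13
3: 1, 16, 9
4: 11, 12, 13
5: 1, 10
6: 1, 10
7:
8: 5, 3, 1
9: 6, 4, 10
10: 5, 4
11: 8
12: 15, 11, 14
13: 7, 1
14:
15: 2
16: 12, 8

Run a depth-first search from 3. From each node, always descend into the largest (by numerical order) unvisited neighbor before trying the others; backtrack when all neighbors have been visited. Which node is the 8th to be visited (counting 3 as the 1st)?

Visit 3
3 → 16
16 → 12
12 → 15
15 → 2
2 → 13
13 → 7
13 → 1
1 → 9
9 → 10
10 → 5
10 → 4
4 → 11
11 → 8
9 → 6
12 → 14

Visit order: 3, 16, 12, 15, 2, 13, 7, 1, 9, 10, 5, 4, 11, 8, 6, 14

1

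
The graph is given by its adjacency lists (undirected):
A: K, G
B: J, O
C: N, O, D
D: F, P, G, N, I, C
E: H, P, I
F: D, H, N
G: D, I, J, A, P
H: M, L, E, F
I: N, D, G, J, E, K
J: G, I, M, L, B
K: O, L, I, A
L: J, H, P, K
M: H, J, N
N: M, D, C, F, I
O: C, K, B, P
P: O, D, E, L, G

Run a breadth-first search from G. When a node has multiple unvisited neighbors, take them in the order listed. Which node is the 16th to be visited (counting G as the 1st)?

H

Visit G; enqueue D, I, J, A, P → queue [D, I, J, A, P]
Visit D; enqueue F, N, C → queue [I, J, A, P, F, N, C]
Visit I; enqueue E, K → queue [J, A, P, F, N, C, E, K]
Visit J; enqueue M, L, B → queue [A, P, F, N, C, E, K, M, L, B]
Visit A → queue [P, F, N, C, E, K, M, L, B]
Visit P; enqueue O → queue [F, N, C, E, K, M, L, B, O]
Visit F; enqueue H → queue [N, C, E, K, M, L, B, O, H]
Visit N → queue [C, E, K, M, L, B, O, H]
Visit C → queue [E, K, M, L, B, O, H]
Visit E → queue [K, M, L, B, O, H]
Visit K → queue [M, L, B, O, H]
Visit M → queue [L, B, O, H]
Visit L → queue [B, O, H]
Visit B → queue [O, H]
Visit O → queue [H]
Visit H → queue []

Visit order: G, D, I, J, A, P, F, N, C, E, K, M, L, B, O, H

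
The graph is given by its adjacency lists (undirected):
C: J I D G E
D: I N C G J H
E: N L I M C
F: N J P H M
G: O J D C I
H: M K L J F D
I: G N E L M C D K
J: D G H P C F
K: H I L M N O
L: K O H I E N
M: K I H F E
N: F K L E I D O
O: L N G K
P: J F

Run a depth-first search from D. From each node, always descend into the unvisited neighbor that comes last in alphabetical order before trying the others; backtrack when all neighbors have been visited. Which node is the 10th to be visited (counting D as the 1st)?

P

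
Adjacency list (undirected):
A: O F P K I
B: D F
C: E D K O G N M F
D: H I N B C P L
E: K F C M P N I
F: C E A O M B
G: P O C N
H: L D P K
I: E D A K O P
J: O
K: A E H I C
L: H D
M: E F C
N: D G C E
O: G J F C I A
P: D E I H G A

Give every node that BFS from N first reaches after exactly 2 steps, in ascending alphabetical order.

B, F, H, I, K, L, M, O, P

Level 0: N
Level 1: C, D, E, G
Level 2: B, F, H, I, K, L, M, O, P
Level 3: A, J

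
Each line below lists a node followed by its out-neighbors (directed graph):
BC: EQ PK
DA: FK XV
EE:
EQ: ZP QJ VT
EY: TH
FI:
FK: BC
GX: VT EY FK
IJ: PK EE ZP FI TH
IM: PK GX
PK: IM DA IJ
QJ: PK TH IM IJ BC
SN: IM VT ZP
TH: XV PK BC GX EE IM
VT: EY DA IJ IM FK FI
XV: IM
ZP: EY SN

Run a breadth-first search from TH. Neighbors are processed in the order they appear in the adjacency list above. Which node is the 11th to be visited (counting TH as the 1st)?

VT

Visit TH; enqueue XV, PK, BC, GX, EE, IM → queue [XV, PK, BC, GX, EE, IM]
Visit XV → queue [PK, BC, GX, EE, IM]
Visit PK; enqueue DA, IJ → queue [BC, GX, EE, IM, DA, IJ]
Visit BC; enqueue EQ → queue [GX, EE, IM, DA, IJ, EQ]
Visit GX; enqueue VT, EY, FK → queue [EE, IM, DA, IJ, EQ, VT, EY, FK]
Visit EE → queue [IM, DA, IJ, EQ, VT, EY, FK]
Visit IM → queue [DA, IJ, EQ, VT, EY, FK]
Visit DA → queue [IJ, EQ, VT, EY, FK]
Visit IJ; enqueue ZP, FI → queue [EQ, VT, EY, FK, ZP, FI]
Visit EQ; enqueue QJ → queue [VT, EY, FK, ZP, FI, QJ]
Visit VT → queue [EY, FK, ZP, FI, QJ]
Visit EY → queue [FK, ZP, FI, QJ]
Visit FK → queue [ZP, FI, QJ]
Visit ZP; enqueue SN → queue [FI, QJ, SN]
Visit FI → queue [QJ, SN]
Visit QJ → queue [SN]
Visit SN → queue []

Visit order: TH, XV, PK, BC, GX, EE, IM, DA, IJ, EQ, VT, EY, FK, ZP, FI, QJ, SN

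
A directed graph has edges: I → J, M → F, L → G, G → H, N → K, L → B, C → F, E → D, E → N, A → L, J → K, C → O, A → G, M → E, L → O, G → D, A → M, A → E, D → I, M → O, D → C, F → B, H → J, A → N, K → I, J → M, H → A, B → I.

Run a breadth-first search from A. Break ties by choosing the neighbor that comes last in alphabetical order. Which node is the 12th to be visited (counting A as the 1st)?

Visit A; enqueue N, M, L, G, E → queue [N, M, L, G, E]
Visit N; enqueue K → queue [M, L, G, E, K]
Visit M; enqueue O, F → queue [L, G, E, K, O, F]
Visit L; enqueue B → queue [G, E, K, O, F, B]
Visit G; enqueue H, D → queue [E, K, O, F, B, H, D]
Visit E → queue [K, O, F, B, H, D]
Visit K; enqueue I → queue [O, F, B, H, D, I]
Visit O → queue [F, B, H, D, I]
Visit F → queue [B, H, D, I]
Visit B → queue [H, D, I]
Visit H; enqueue J → queue [D, I, J]
Visit D; enqueue C → queue [I, J, C]
Visit I → queue [J, C]
Visit J → queue [C]
Visit C → queue []

Visit order: A, N, M, L, G, E, K, O, F, B, H, D, I, J, C

D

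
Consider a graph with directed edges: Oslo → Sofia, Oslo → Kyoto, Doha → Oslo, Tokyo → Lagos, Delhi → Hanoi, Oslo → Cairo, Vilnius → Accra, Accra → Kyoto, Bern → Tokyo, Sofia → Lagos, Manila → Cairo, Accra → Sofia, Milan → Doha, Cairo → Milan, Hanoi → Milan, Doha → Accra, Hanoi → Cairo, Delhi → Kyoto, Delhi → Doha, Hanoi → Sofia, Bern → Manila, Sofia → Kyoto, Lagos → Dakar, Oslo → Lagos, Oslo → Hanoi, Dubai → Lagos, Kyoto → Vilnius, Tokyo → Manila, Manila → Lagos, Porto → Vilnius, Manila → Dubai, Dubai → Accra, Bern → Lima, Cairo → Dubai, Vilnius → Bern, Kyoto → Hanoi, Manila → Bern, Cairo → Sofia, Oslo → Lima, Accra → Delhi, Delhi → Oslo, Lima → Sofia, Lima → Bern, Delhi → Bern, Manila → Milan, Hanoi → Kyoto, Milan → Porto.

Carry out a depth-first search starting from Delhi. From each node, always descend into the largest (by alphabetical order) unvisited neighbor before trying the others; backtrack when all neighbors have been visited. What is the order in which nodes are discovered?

Delhi Oslo Sofia Lagos Dakar Kyoto Vilnius Bern Tokyo Manila Milan Porto Doha Accra Dubai Cairo Lima Hanoi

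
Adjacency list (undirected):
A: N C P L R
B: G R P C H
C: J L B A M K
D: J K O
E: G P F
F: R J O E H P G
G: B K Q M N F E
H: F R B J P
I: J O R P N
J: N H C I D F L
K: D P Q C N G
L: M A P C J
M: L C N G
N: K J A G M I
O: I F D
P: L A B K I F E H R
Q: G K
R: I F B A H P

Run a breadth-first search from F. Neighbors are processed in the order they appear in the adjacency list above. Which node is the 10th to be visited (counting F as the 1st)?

B

Visit F; enqueue R, J, O, E, H, P, G → queue [R, J, O, E, H, P, G]
Visit R; enqueue I, B, A → queue [J, O, E, H, P, G, I, B, A]
Visit J; enqueue N, C, D, L → queue [O, E, H, P, G, I, B, A, N, C, D, L]
Visit O → queue [E, H, P, G, I, B, A, N, C, D, L]
Visit E → queue [H, P, G, I, B, A, N, C, D, L]
Visit H → queue [P, G, I, B, A, N, C, D, L]
Visit P; enqueue K → queue [G, I, B, A, N, C, D, L, K]
Visit G; enqueue Q, M → queue [I, B, A, N, C, D, L, K, Q, M]
Visit I → queue [B, A, N, C, D, L, K, Q, M]
Visit B → queue [A, N, C, D, L, K, Q, M]
Visit A → queue [N, C, D, L, K, Q, M]
Visit N → queue [C, D, L, K, Q, M]
Visit C → queue [D, L, K, Q, M]
Visit D → queue [L, K, Q, M]
Visit L → queue [K, Q, M]
Visit K → queue [Q, M]
Visit Q → queue [M]
Visit M → queue []

Visit order: F, R, J, O, E, H, P, G, I, B, A, N, C, D, L, K, Q, M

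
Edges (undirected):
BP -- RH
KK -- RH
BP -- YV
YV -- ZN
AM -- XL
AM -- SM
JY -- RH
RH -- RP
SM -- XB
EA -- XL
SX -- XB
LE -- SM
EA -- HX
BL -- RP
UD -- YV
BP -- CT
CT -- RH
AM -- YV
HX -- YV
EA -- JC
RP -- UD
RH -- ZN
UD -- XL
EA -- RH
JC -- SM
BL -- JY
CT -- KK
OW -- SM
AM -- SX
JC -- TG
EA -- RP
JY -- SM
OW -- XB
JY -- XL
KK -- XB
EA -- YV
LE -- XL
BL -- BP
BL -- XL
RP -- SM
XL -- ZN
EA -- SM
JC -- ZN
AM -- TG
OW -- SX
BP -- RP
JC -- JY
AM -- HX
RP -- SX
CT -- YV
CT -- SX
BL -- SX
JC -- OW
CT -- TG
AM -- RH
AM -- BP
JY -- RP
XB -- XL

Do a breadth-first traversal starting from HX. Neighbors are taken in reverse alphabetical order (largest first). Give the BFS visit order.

HX -> YV -> EA -> AM -> ZN -> UD -> CT -> BP -> XL -> SM -> RP -> RH -> JC -> TG -> SX -> KK -> BL -> XB -> LE -> JY -> OW

Visit HX; enqueue YV, EA, AM → queue [YV, EA, AM]
Visit YV; enqueue ZN, UD, CT, BP → queue [EA, AM, ZN, UD, CT, BP]
Visit EA; enqueue XL, SM, RP, RH, JC → queue [AM, ZN, UD, CT, BP, XL, SM, RP, RH, JC]
Visit AM; enqueue TG, SX → queue [ZN, UD, CT, BP, XL, SM, RP, RH, JC, TG, SX]
Visit ZN → queue [UD, CT, BP, XL, SM, RP, RH, JC, TG, SX]
Visit UD → queue [CT, BP, XL, SM, RP, RH, JC, TG, SX]
Visit CT; enqueue KK → queue [BP, XL, SM, RP, RH, JC, TG, SX, KK]
Visit BP; enqueue BL → queue [XL, SM, RP, RH, JC, TG, SX, KK, BL]
Visit XL; enqueue XB, LE, JY → queue [SM, RP, RH, JC, TG, SX, KK, BL, XB, LE, JY]
Visit SM; enqueue OW → queue [RP, RH, JC, TG, SX, KK, BL, XB, LE, JY, OW]
Visit RP → queue [RH, JC, TG, SX, KK, BL, XB, LE, JY, OW]
Visit RH → queue [JC, TG, SX, KK, BL, XB, LE, JY, OW]
Visit JC → queue [TG, SX, KK, BL, XB, LE, JY, OW]
Visit TG → queue [SX, KK, BL, XB, LE, JY, OW]
Visit SX → queue [KK, BL, XB, LE, JY, OW]
Visit KK → queue [BL, XB, LE, JY, OW]
Visit BL → queue [XB, LE, JY, OW]
Visit XB → queue [LE, JY, OW]
Visit LE → queue [JY, OW]
Visit JY → queue [OW]
Visit OW → queue []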